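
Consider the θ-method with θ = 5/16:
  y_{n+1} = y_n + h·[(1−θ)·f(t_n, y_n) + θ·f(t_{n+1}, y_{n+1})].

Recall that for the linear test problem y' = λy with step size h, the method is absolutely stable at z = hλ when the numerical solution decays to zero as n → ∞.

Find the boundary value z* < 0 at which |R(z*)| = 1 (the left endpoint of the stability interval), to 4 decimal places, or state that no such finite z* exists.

z* = -5.3333.

With y'=λy (z=hλ):
  y_{n+1} = y_n + z·[11/16·y_n + 5/16·y_{n+1}] ⇒ (1 − 5/16z)y_{n+1} = (1 + 11/16z)y_n
  so R(z) = (1 + 11/16z)/(1 − 5/16z).

Solve |R(x)|<1 on ℝ⁻.
x=-1.21: |R|=0.1220
R=−1: 1+11/16x = −1+5/16x ⇒ -3/8x=2 ⇒ x=2/(-3/8)=-5.3333
Confirm numerically:
  x=-5.235: |R|=0.98601 <1
  x=-4.676: |R|=0.89985 <1
  x=-4.024: |R|=0.78250 <1
  x=-3.245: |R|=0.61117 <1
  x=-5.799: |R|=1.06210 >1
  x=-5.772: |R|=1.05867 >1
So |R|<1 on (-5.3333, 0).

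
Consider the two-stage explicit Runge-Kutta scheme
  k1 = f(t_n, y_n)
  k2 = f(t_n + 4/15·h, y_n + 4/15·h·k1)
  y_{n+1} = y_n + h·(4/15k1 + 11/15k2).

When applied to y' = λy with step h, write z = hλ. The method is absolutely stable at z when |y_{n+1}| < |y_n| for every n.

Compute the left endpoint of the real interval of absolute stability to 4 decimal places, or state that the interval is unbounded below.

Test eqn y'=λy, z=hλ:
  k1=λy_n ⇒ h·k1=z·y_n;  k2=λ(1+4/15z)y_n ⇒ h·k2=z(1+4/15z)y_n
  y_{n+1}/y_n = 1 + 4/15z + 11/15z(1+4/15z) = 1 + z + 44/225z²
  Hence R(z) = 1 + z + 44/225z².

Solve |R(x)|<1 on ℝ⁻.
x=-1.76: |R|=0.1542
R=1: x+44/225x²=0 ⇒ x=−225/44=-5.1136; min R=1−1/(4·44/225)=-0.2784>−1
Confirm numerically:
  x=-4.429: |R|=0.40703 <1
  x=-2.936: |R|=0.25029 <1
  x=-2.755: |R|=0.27073 <1
  x=-5.320: |R|=1.21469 >1
  x=-5.139: |R|=1.02549 >1
Interval (-5.1136, 0).

left endpoint -5.1136.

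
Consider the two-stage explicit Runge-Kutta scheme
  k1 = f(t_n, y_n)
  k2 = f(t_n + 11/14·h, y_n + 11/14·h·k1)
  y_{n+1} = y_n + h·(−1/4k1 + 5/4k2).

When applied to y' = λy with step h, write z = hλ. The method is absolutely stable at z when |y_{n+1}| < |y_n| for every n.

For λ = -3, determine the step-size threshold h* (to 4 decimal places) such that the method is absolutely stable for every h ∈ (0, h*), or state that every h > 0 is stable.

(-1.0182,0); λ=-3 ⇒ h* = (56/55)/3 = 0.3394.

On y'=λy, z=hλ:
  k1=λy_n ⇒ h·k1=z·y_n;  k2=λ(1+11/14z)y_n ⇒ h·k2=z(1+11/14z)y_n
  y_{n+1}/y_n = 1 − 1/4z + 5/4z(1+11/14z) = 1 + z + 55/56z²
  R(z) = 1 + z + 55/56z².

Boundary: |R(x)|=1, x<0.
x=-0.77: |R|=0.8123
R=1: x+55/56x²=0 ⇒ x=−56/55=-1.0182; min R=1−1/(4·55/56)=0.7455>−1
Confirm numerically:
  x=-0.944: |R|=0.93122 <1
  x=-0.868: |R|=0.87197 <1
  x=-0.759: |R|=0.80679 <1
  x=-0.473: |R|=0.74673 <1
  x=-1.504: |R|=1.71762 >1
  x=-1.501: |R|=1.71177 >1
Interval (-1.0182, 0).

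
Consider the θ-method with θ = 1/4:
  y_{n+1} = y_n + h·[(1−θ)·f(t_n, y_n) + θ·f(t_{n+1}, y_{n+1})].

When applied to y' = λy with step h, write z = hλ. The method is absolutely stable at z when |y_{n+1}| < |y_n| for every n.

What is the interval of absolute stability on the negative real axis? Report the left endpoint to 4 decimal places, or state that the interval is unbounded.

On y'=λy, z=hλ:
  y_{n+1} = y_n + z·[3/4·y_n + 1/4·y_{n+1}] ⇒ (1 − 1/4z)y_{n+1} = (1 + 3/4z)y_n
  R(z) = (1 + 3/4z)/(1 − 1/4z).

Solve |R(x)|<1 on ℝ⁻.
x=-0.49: |R|=0.5635
R=−1: 1+3/4x = −1+1/4x ⇒ -1/2x=2 ⇒ x=2/(-1/2)=-4.0000
Confirm numerically:
  x=-3.424: |R|=0.84483 <1
  x=-3.370: |R|=0.82904 <1
  x=-3.073: |R|=0.73788 <1
  x=-4.592: |R|=1.13780 >1
  x=-4.296: |R|=1.07136 >1
Stable set (-4.0000, 0).

(-4.0000, 0).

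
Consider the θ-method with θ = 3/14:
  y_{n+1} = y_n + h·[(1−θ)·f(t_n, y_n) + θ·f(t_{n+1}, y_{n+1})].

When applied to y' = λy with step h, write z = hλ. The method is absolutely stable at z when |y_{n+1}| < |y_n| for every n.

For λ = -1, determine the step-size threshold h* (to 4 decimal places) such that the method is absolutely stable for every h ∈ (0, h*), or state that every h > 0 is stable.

(-3.5000,0); λ=-1 ⇒ h* = (7/2)/1 = 3.5000.

On y'=λy, z=hλ:
  y_{n+1} = y_n + z·[11/14·y_n + 3/14·y_{n+1}] ⇒ (1 − 3/14z)y_{n+1} = (1 + 11/14z)y_n
  so R(z) = (1 + 11/14z)/(1 − 3/14z).

Solve |R(x)|<1 on ℝ⁻.
x=-0.58: |R|=0.4841
R=−1: 1+11/14x = −1+3/14x ⇒ -4/7x=2 ⇒ x=2/(-4/7)=-3.5000
Confirm numerically:
  x=-2.309: |R|=0.54470 <1
  x=-2.107: |R|=0.45160 <1
  x=-1.622: |R|=0.20365 <1
  x=-3.722: |R|=1.07057 >1
  x=-3.645: |R|=1.04652 >1
So |R|<1 on (-3.5000, 0).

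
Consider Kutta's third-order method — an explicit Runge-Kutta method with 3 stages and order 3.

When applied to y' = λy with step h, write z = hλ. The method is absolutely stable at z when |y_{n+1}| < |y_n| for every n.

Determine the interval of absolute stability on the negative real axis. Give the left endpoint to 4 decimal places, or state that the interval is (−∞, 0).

z∈(-2.5127,0).

Test eqn y'=λy, z=hλ:
  order 3, 3-stage ⇒ R(z)=1+z+z^2/2+z^3/6
  (e.g. R(-1.76)=-0.11983, |R|=0.11983)

Boundary: |R(x)|=1, x<0.
x=-1.76: |R|=0.1198
|R(-2.15)|=0.4951 |R(-1.64)|=0.0304 |R(-1.32)|=0.1679
Bisect:
  x_lo=-3.2321 |R|=2.6363  x_hi=-0.2251 |R|=0.7984
  mid=-1.72860 |R|=0.09543 →hi
  mid=-2.48037 |R|=0.94755 →hi
  mid=-2.85625 |R|=1.66079 →lo
  mid=-2.66831 |R|=1.27471 →lo
  mid=-2.57434 |R|=1.10418 →lo
  mid=-2.52735 |R|=1.02418 →lo
  mid=-2.50386 |R|=0.98545 →hi
  mid=-2.51561 |R|=1.00471 →lo
  ...
  [-2.51285,-2.51267] ⇒ x*=-2.5127
Interval (-2.5127, 0).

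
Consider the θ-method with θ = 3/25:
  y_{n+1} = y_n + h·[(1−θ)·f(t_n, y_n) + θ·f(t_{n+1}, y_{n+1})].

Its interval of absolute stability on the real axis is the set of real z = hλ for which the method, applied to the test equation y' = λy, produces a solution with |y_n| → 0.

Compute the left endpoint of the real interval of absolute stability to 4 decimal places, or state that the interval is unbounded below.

Test eqn y'=λy, z=hλ:
  y_{n+1} = y_n + z·[22/25·y_n + 3/25·y_{n+1}] ⇒ (1 − 3/25z)y_{n+1} = (1 + 22/25z)y_n
  R(z) = (1 + 22/25z)/(1 − 3/25z).

Find x<0 with |R(x)|<1.
x=-1.5: |R|=0.2712
R=−1: 1+22/25x = −1+3/25x ⇒ -19/25x=2 ⇒ x=2/(-19/25)=-2.6316
Confirm numerically:
  x=-2.599: |R|=0.98113 <1
  x=-1.731: |R|=0.43328 <1
  x=-1.709: |R|=0.41816 <1
  x=-1.613: |R|=0.35142 <1
  x=-3.062: |R|=1.23922 >1
  x=-2.928: |R|=1.16671 >1
So |R|<1 on (-2.6316, 0).

z* = -2.6316.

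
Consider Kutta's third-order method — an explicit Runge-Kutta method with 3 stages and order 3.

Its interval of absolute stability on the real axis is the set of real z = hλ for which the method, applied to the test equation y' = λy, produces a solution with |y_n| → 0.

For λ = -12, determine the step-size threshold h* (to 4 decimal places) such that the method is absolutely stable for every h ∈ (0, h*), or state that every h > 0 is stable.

Test eqn y'=λy, z=hλ:
  order 3, 3-stage ⇒ R(z)=1+z+z^2/2+z^3/6
  (e.g. R(-1.77)=-0.12776, |R|=0.12776)

Solve |R(x)|<1 on ℝ⁻.
x=-1.77: |R|=0.1278
|R(-2.03)|=0.3638 |R(-0.93)|=0.3684 |R(-0.9)|=0.3835
Bisect:
  x_lo=-3.0674 |R|=2.1731  x_hi=-0.1280 |R|=0.8798
  mid=-1.59771 |R|=0.00111 →hi
  mid=-2.33255 |R|=0.72731 →hi
  mid=-2.69998 |R|=1.33546 →lo
  mid=-2.51627 |R|=1.00580 →lo
  mid=-2.42441 |R|=0.86055 →hi
  mid=-2.47034 |R|=0.93162 →hi
  mid=-2.49330 |R|=0.96832 →hi
  mid=-2.50478 |R|=0.98696 →hi
  mid=-2.51052 |R|=0.99635 →hi
  ...
  [-2.51286,-2.51268] ⇒ x*=-2.5127
So |R|<1 on (-2.5127, 0).

(-2.5127,0); λ=-12 ⇒ h* = 0.2094.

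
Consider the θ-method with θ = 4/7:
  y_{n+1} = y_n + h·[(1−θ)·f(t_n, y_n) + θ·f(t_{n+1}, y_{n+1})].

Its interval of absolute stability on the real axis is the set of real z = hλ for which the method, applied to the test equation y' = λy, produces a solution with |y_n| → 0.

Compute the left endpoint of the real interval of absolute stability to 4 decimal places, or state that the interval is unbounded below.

(−∞, 0) — no finite endpoint.

On y'=λy, z=hλ:
  y_{n+1} = y_n + z·[3/7·y_n + 4/7·y_{n+1}] ⇒ (1 − 4/7z)y_{n+1} = (1 + 3/7z)y_n
  so R(z) = (1 + 3/7z)/(1 − 4/7z).

Find x<0 with |R(x)|<1.
x=-0.78: |R|=0.4605
x=-2: |R|=0.0667
x=-10: |R|=0.4894
x=-100: |R|=0.7199
θ=4/7≥1/2 ⇒ |1+3/7x|<|1−4/7x| ∀x<0 ⇒ unbounded interval.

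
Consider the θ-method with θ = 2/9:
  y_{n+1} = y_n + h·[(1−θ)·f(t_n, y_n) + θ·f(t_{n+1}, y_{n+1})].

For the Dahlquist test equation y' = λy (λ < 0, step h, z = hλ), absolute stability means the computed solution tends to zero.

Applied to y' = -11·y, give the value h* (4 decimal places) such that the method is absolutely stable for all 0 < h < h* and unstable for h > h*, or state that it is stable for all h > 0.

Set f=λy, z=hλ:
  y_{n+1} = y_n + z·[7/9·y_n + 2/9·y_{n+1}] ⇒ (1 − 2/9z)y_{n+1} = (1 + 7/9z)y_n
  ⇒ R(z) = (1 + 7/9z)/(1 − 2/9z).

Find x<0 with |R(x)|<1.
x=-1.22: |R|=0.0402
R=−1: 1+7/9x = −1+2/9x ⇒ -5/9x=2 ⇒ x=2/(-5/9)=-3.6000
Confirm numerically:
  x=-3.507: |R|=0.97096 <1
  x=-3.439: |R|=0.94930 <1
  x=-3.026: |R|=0.80933 <1
  x=-4.057: |R|=1.13352 >1
  x=-3.860: |R|=1.07775 >1
Interval (-3.6000, 0).

(-3.6000,0); λ=-11 ⇒ h* = (18/5)/11 = 0.3273.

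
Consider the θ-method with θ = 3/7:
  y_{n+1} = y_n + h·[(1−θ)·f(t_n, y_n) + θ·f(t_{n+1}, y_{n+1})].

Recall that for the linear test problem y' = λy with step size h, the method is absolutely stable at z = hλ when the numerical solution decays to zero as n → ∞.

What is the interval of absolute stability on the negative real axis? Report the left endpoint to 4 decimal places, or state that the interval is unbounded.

Test eqn y'=λy, z=hλ:
  y_{n+1} = y_n + z·[4/7·y_n + 3/7·y_{n+1}] ⇒ (1 − 3/7z)y_{n+1} = (1 + 4/7z)y_n
  ⇒ R(z) = (1 + 4/7z)/(1 − 3/7z).

Boundary: |R(x)|=1, x<0.
x=-1.06: |R|=0.2711
R=−1: 1+4/7x = −1+3/7x ⇒ -1/7x=2 ⇒ x=2/(-1/7)=-14.0000
Confirm numerically:
  x=-12.654: |R|=0.97006 <1
  x=-9.479: |R|=0.87242 <1
  x=-7.125: |R|=0.75771 <1
  x=-6.489: |R|=0.71621 <1
  x=-14.572: |R|=1.01128 >1
  x=-14.519: |R|=1.01027 >1
Stable set (-14.0000, 0).

(-14.0000, 0).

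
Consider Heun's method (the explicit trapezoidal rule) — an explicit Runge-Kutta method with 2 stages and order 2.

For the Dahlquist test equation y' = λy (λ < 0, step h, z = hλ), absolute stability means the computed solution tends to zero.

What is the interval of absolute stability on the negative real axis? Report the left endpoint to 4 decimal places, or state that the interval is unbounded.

(-2.0000, 0).

On y'=λy, z=hλ:
  order 2, 2-stage ⇒ R(z)=1+z+z^2/2
  (e.g. R(-0.53)=0.61045, |R|=0.61045)

Boundary: |R(x)|=1, x<0.
x=-0.53: |R|=0.6104
|R(-2.19)|=1.2080 |R(-2.08)|=1.0832 |R(-0.54)|=0.6058
Bisect:
  x_lo=-2.6971 |R|=1.9401  x_hi=-0.1175 |R|=0.8894
  mid=-1.40732 |R|=0.58295 →hi
  mid=-2.05222 |R|=1.05358 →lo
  mid=-1.72977 |R|=0.76628 →hi
  mid=-1.89099 |R|=0.89693 →hi
  mid=-1.97161 |R|=0.97201 →hi
  mid=-2.01191 |R|=1.01198 →lo
  mid=-1.99176 |R|=0.99179 →hi
  mid=-2.00184 |R|=1.00184 →lo
  mid=-1.99680 |R|=0.99680 →hi
  mid=-1.99932 |R|=0.99932 →hi
  ...
  [-2.00010,-1.99995] ⇒ x*=-2.0000
Interval (-2.0000, 0).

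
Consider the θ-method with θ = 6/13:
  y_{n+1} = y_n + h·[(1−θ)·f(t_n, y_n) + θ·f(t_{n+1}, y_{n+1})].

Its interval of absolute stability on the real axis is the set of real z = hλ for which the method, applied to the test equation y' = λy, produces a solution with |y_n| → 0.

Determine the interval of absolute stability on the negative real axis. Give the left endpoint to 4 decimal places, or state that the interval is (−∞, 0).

(-26.0000, 0).

Set f=λy, z=hλ:
  y_{n+1} = y_n + z·[7/13·y_n + 6/13·y_{n+1}] ⇒ (1 − 6/13z)y_{n+1} = (1 + 7/13z)y_n
  ⇒ R(z) = (1 + 7/13z)/(1 − 6/13z).

Find x<0 with |R(x)|<1.
x=-0.87: |R|=0.3793
R=−1: 1+7/13x = −1+6/13x ⇒ -1/13x=2 ⇒ x=2/(-1/13)=-26.0000
Confirm numerically:
  x=-23.619: |R|=0.98461 <1
  x=-19.672: |R|=0.95171 <1
  x=-16.274: |R|=0.91210 <1
  x=-26.353: |R|=1.00206 >1
  x=-26.167: |R|=1.00098 >1
  x=-26.158: |R|=1.00093 >1
Interval (-26.0000, 0).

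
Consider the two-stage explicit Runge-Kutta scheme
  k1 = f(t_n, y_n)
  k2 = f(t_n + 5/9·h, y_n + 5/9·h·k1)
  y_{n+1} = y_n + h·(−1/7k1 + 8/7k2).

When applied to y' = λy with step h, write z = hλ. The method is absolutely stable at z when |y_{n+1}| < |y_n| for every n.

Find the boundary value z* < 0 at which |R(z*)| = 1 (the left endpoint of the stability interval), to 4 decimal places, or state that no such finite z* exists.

z* = -1.5750.

Set f=λy, z=hλ:
  k1=λy_n ⇒ h·k1=z·y_n;  k2=λ(1+5/9z)y_n ⇒ h·k2=z(1+5/9z)y_n
  y_{n+1}/y_n = 1 − 1/7z + 8/7z(1+5/9z) = 1 + z + 40/63z²
  Hence R(z) = 1 + z + 40/63z².

Find x<0 with |R(x)|<1.
x=-0.52: |R|=0.6517
R=1: x+40/63x²=0 ⇒ x=−63/40=-1.5750; min R=1−1/(4·40/63)=0.6062>−1
Confirm numerically:
  x=-1.492: |R|=0.92137 <1
  x=-1.193: |R|=0.71065 <1
  x=-0.910: |R|=0.61578 <1
  x=-0.843: |R|=0.60821 <1
  x=-2.086: |R|=1.67679 >1
  x=-1.989: |R|=1.52282 >1
  x=-1.608: |R|=1.03369 >1
So |R|<1 on (-1.5750, 0).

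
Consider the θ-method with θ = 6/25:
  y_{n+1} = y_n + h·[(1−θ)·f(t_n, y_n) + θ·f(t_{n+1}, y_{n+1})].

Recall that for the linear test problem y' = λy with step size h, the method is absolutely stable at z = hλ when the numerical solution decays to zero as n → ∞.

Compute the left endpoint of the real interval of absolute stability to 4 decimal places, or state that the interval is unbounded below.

With y'=λy (z=hλ):
  y_{n+1} = y_n + z·[19/25·y_n + 6/25·y_{n+1}] ⇒ (1 − 6/25z)y_{n+1} = (1 + 19/25z)y_n
  Hence R(z) = (1 + 19/25z)/(1 − 6/25z).

Need |R(x)|<1, x<0.
x=-0.35: |R|=0.6771
R=−1: 1+19/25x = −1+6/25x ⇒ -13/25x=2 ⇒ x=2/(-13/25)=-3.8462
Confirm numerically:
  x=-3.732: |R|=0.96869 <1
  x=-2.855: |R|=0.69416 <1
  x=-2.392: |R|=0.51962 <1
  x=-2.316: |R|=0.48858 <1
  x=-4.354: |R|=1.12914 >1
  x=-4.198: |R|=1.09114 >1
  x=-4.088: |R|=1.06348 >1
So |R|<1 on (-3.8462, 0).

z* = -3.8462.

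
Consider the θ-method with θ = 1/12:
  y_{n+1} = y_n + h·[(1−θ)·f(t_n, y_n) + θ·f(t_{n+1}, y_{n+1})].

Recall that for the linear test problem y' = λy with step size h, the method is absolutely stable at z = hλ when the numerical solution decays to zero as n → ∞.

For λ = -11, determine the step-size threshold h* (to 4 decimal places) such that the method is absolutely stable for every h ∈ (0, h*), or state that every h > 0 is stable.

(-2.4000,0); λ=-11 ⇒ h* = (12/5)/11 = 0.2182.

Test eqn y'=λy, z=hλ:
  y_{n+1} = y_n + z·[11/12·y_n + 1/12·y_{n+1}] ⇒ (1 − 1/12z)y_{n+1} = (1 + 11/12z)y_n
  Hence R(z) = (1 + 11/12z)/(1 − 1/12z).

Need |R(x)|<1, x<0.
x=-0.84: |R|=0.2150
R=−1: 1+11/12x = −1+1/12x ⇒ -5/6x=2 ⇒ x=2/(-5/6)=-2.4000
Confirm numerically:
  x=-2.164: |R|=0.83338 <1
  x=-2.075: |R|=0.76909 <1
  x=-1.153: |R|=0.05193 <1
  x=-1.043: |R|=0.04040 <1
  x=-2.859: |R|=1.30890 >1
  x=-2.811: |R|=1.27750 >1
So |R|<1 on (-2.4000, 0).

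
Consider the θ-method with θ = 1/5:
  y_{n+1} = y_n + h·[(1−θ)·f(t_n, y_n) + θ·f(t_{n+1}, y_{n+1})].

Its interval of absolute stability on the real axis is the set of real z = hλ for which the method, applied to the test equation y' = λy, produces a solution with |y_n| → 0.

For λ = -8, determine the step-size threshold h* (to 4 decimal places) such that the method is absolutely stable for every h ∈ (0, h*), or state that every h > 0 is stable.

On y'=λy, z=hλ:
  y_{n+1} = y_n + z·[4/5·y_n + 1/5·y_{n+1}] ⇒ (1 − 1/5z)y_{n+1} = (1 + 4/5z)y_n
  R(z) = (1 + 4/5z)/(1 − 1/5z).

Find x<0 with |R(x)|<1.
x=-1.32: |R|=0.0443
R=−1: 1+4/5x = −1+1/5x ⇒ -3/5x=2 ⇒ x=2/(-3/5)=-3.3333
Confirm numerically:
  x=-2.967: |R|=0.86206 <1
  x=-2.532: |R|=0.68083 <1
  x=-2.094: |R|=0.47590 <1
  x=-1.973: |R|=0.41474 <1
  x=-3.884: |R|=1.18595 >1
  x=-3.635: |R|=1.10481 >1
  x=-3.470: |R|=1.04841 >1
Interval (-3.3333, 0).

(-3.3333,0); λ=-8 ⇒ h* = (10/3)/8 = 0.4167.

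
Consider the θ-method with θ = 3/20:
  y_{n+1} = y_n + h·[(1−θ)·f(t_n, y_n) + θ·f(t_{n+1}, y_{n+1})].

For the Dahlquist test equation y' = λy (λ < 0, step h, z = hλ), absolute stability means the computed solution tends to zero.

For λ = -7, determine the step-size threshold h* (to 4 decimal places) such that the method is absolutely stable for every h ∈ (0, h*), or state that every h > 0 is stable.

Set f=λy, z=hλ:
  y_{n+1} = y_n + z·[17/20·y_n + 3/20·y_{n+1}] ⇒ (1 − 3/20z)y_{n+1} = (1 + 17/20z)y_n
  R(z) = (1 + 17/20z)/(1 − 3/20z).

Find x<0 with |R(x)|<1.
x=-1.38: |R|=0.1433
R=−1: 1+17/20x = −1+3/20x ⇒ -7/10x=2 ⇒ x=2/(-7/10)=-2.8571
Confirm numerically:
  x=-2.360: |R|=0.74298 <1
  x=-1.946: |R|=0.50631 <1
  x=-1.648: |R|=0.32136 <1
  x=-3.289: |R|=1.20243 >1
  x=-3.195: |R|=1.15988 >1
  x=-3.148: |R|=1.13830 >1
Stable set (-2.8571, 0).

(-2.8571,0); λ=-7 ⇒ h* = (20/7)/7 = 0.4082.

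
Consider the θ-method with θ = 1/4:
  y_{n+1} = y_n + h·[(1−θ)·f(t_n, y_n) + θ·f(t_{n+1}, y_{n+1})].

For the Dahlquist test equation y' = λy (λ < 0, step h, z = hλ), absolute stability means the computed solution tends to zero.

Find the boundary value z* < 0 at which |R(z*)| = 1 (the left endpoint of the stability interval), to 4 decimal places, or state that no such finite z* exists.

z* = -4.0000.

Set f=λy, z=hλ:
  y_{n+1} = y_n + z·[3/4·y_n + 1/4·y_{n+1}] ⇒ (1 − 1/4z)y_{n+1} = (1 + 3/4z)y_n
  Hence R(z) = (1 + 3/4z)/(1 − 1/4z).

Boundary: |R(x)|=1, x<0.
x=-1.29: |R|=0.0246
R=−1: 1+3/4x = −1+1/4x ⇒ -1/2x=2 ⇒ x=2/(-1/2)=-4.0000
Confirm numerically:
  x=-2.138: |R|=0.39329 <1
  x=-2.080: |R|=0.36842 <1
  x=-1.844: |R|=0.26215 <1
  x=-1.741: |R|=0.21303 <1
  x=-4.560: |R|=1.13084 >1
  x=-4.407: |R|=1.09682 >1
  x=-4.365: |R|=1.08727 >1
So |R|<1 on (-4.0000, 0).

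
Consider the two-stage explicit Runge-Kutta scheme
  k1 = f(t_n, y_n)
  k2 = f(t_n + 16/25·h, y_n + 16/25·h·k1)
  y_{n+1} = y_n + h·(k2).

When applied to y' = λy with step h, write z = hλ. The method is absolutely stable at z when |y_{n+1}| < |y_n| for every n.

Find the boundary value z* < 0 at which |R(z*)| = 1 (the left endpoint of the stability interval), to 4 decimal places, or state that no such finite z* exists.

Set f=λy, z=hλ:
  k1=λy_n ⇒ h·k1=z·y_n;  k2=λ(1+16/25z)y_n ⇒ h·k2=z(1+16/25z)y_n
  y_{n+1}/y_n = 1 + z(1+16/25z) = 1 + z + 16/25z²
  R(z) = 1 + z + 16/25z².

Boundary: |R(x)|=1, x<0.
x=-0.58: |R|=0.6353
R=1: x+16/25x²=0 ⇒ x=−25/16=-1.5625; min R=1−1/(4·16/25)=0.6094>−1
Confirm numerically:
  x=-1.422: |R|=0.87213 <1
  x=-1.332: |R|=0.80350 <1
  x=-1.263: |R|=0.75791 <1
  x=-0.916: |R|=0.62100 <1
  x=-1.996: |R|=1.55377 >1
  x=-1.826: |R|=1.30794 >1
Interval (-1.5625, 0).

left endpoint -1.5625.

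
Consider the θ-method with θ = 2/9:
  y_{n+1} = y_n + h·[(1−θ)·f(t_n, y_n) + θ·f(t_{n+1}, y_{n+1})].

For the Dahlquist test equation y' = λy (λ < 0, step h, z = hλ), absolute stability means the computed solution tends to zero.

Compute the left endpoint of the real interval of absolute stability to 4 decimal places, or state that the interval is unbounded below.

left endpoint -3.6000.

Set f=λy, z=hλ:
  y_{n+1} = y_n + z·[7/9·y_n + 2/9·y_{n+1}] ⇒ (1 − 2/9z)y_{n+1} = (1 + 7/9z)y_n
  Hence R(z) = (1 + 7/9z)/(1 − 2/9z).

Need |R(x)|<1, x<0.
x=-0.59: |R|=0.4784
R=−1: 1+7/9x = −1+2/9x ⇒ -5/9x=2 ⇒ x=2/(-5/9)=-3.6000
Confirm numerically:
  x=-2.738: |R|=0.70227 <1
  x=-2.196: |R|=0.47581 <1
  x=-2.045: |R|=0.40604 <1
  x=-2.020: |R|=0.39417 <1
  x=-3.743: |R|=1.04337 >1
  x=-3.675: |R|=1.02294 >1
Stable set (-3.6000, 0).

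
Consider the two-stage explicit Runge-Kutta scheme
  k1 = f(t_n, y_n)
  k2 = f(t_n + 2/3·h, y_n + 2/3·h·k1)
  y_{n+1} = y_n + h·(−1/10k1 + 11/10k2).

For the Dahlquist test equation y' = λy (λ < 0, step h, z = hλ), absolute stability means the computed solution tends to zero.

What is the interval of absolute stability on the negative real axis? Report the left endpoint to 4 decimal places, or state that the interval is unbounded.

Set f=λy, z=hλ:
  k1=λy_n ⇒ h·k1=z·y_n;  k2=λ(1+2/3z)y_n ⇒ h·k2=z(1+2/3z)y_n
  y_{n+1}/y_n = 1 − 1/10z + 11/10z(1+2/3z) = 1 + z + 11/15z²
  Hence R(z) = 1 + z + 11/15z².

Find x<0 with |R(x)|<1.
x=-1.11: |R|=0.7935
R=1: x+11/15x²=0 ⇒ x=−15/11=-1.3636; min R=1−1/(4·11/15)=0.6591>−1
Confirm numerically:
  x=-1.275: |R|=0.91712 <1
  x=-1.138: |R|=0.81170 <1
  x=-1.117: |R|=0.79797 <1
  x=-0.955: |R|=0.71382 <1
  x=-1.666: |R|=1.36941 >1
  x=-1.474: |R|=1.11930 >1
Interval (-1.3636, 0).

(-1.3636, 0).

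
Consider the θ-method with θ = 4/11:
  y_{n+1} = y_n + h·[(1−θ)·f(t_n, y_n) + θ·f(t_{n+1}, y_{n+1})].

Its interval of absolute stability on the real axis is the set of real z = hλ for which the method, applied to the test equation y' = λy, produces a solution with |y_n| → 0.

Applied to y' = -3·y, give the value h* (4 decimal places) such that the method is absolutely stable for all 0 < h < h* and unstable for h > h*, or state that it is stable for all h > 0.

Set f=λy, z=hλ:
  y_{n+1} = y_n + z·[7/11·y_n + 4/11·y_{n+1}] ⇒ (1 − 4/11z)y_{n+1} = (1 + 7/11z)y_n
  ⇒ R(z) = (1 + 7/11z)/(1 − 4/11z).

Need |R(x)|<1, x<0.
x=-0.65: |R|=0.4743
R=−1: 1+7/11x = −1+4/11x ⇒ -3/11x=2 ⇒ x=2/(-3/11)=-7.3333
Confirm numerically:
  x=-7.299: |R|=0.99744 <1
  x=-4.892: |R|=0.76040 <1
  x=-4.340: |R|=0.68336 <1
  x=-4.034: |R|=0.63524 <1
  x=-7.878: |R|=1.03844 >1
  x=-7.513: |R|=1.01313 >1
Stable set (-7.3333, 0).

(-7.3333,0); λ=-3 ⇒ h* = (22/3)/3 = 2.4444.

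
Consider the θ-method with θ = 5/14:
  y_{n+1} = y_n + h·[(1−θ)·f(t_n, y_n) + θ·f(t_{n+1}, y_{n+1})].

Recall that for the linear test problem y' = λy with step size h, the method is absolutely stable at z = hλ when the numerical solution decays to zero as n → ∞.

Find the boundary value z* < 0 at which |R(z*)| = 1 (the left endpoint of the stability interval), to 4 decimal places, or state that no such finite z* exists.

left endpoint -7.0000.

With y'=λy (z=hλ):
  y_{n+1} = y_n + z·[9/14·y_n + 5/14·y_{n+1}] ⇒ (1 − 5/14z)y_{n+1} = (1 + 9/14z)y_n
  R(z) = (1 + 9/14z)/(1 − 5/14z).

Need |R(x)|<1, x<0.
x=-1.55: |R|=0.0023
R=−1: 1+9/14x = −1+5/14x ⇒ -2/7x=2 ⇒ x=2/(-2/7)=-7.0000
Confirm numerically:
  x=-6.266: |R|=0.93523 <1
  x=-5.764: |R|=0.88454 <1
  x=-5.621: |R|=0.86899 <1
  x=-5.003: |R|=0.79526 <1
  x=-7.534: |R|=1.04134 >1
  x=-7.228: |R|=1.01819 >1
  x=-7.190: |R|=1.01522 >1
Interval (-7.0000, 0).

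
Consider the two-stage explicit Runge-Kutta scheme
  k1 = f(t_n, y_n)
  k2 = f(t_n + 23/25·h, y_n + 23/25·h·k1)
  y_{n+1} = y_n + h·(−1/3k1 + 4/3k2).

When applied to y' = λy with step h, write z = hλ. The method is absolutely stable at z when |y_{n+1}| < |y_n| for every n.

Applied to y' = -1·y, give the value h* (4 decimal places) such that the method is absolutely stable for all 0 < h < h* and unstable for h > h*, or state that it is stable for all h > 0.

On y'=λy, z=hλ:
  k1=λy_n ⇒ h·k1=z·y_n;  k2=λ(1+23/25z)y_n ⇒ h·k2=z(1+23/25z)y_n
  y_{n+1}/y_n = 1 − 1/3z + 4/3z(1+23/25z) = 1 + z + 92/75z²
  ⇒ R(z) = 1 + z + 92/75z².

Find x<0 with |R(x)|<1.
x=-0.8: |R|=0.9851
R=1: x+92/75x²=0 ⇒ x=−75/92=-0.8152; min R=1−1/(4·92/75)=0.7962>−1
Confirm numerically:
  x=-0.724: |R|=0.91899 <1
  x=-0.469: |R|=0.80082 <1
  x=-0.444: |R|=0.79782 <1
  x=-0.389: |R|=0.79662 <1
  x=-1.262: |R|=1.69164 >1
  x=-0.988: |R|=1.20940 >1
  x=-0.956: |R|=1.16509 >1
Stable set (-0.8152, 0).

(-0.8152,0); λ=-1 ⇒ h* = (75/92)/1 = 0.8152.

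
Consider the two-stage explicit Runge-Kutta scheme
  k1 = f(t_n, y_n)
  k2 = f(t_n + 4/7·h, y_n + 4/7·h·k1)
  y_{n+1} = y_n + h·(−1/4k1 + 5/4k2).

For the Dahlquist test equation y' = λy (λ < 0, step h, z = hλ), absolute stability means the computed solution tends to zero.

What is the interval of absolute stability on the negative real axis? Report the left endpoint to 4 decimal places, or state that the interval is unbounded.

With y'=λy (z=hλ):
  k1=λy_n ⇒ h·k1=z·y_n;  k2=λ(1+4/7z)y_n ⇒ h·k2=z(1+4/7z)y_n
  y_{n+1}/y_n = 1 − 1/4z + 5/4z(1+4/7z) = 1 + z + 5/7z²
  ⇒ R(z) = 1 + z + 5/7z².

Solve |R(x)|<1 on ℝ⁻.
x=-0.83: |R|=0.6621
R=1: x+5/7x²=0 ⇒ x=−7/5=-1.4000; min R=1−1/(4·5/7)=0.6500>−1
Confirm numerically:
  x=-0.996: |R|=0.71258 <1
  x=-0.965: |R|=0.70016 <1
  x=-0.939: |R|=0.69080 <1
  x=-0.569: |R|=0.66226 <1
  x=-1.900: |R|=1.67857 >1
  x=-1.731: |R|=1.40926 >1
  x=-1.652: |R|=1.29736 >1
Stable set (-1.4000, 0).

z∈(-1.4000,0).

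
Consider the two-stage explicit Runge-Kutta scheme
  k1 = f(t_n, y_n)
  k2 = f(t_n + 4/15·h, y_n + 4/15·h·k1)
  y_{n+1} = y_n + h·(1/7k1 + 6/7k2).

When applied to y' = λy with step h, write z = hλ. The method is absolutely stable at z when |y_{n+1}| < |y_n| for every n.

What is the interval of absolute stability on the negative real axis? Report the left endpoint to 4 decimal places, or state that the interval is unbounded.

(-4.3750, 0).

Set f=λy, z=hλ:
  k1=λy_n ⇒ h·k1=z·y_n;  k2=λ(1+4/15z)y_n ⇒ h·k2=z(1+4/15z)y_n
  y_{n+1}/y_n = 1 + 1/7z + 6/7z(1+4/15z) = 1 + z + 8/35z²
  so R(z) = 1 + z + 8/35z².

Need |R(x)|<1, x<0.
x=-1.11: |R|=0.1716
R=1: x+8/35x²=0 ⇒ x=−35/8=-4.3750; min R=1−1/(4·8/35)=-0.0938>−1
Confirm numerically:
  x=-4.199: |R|=0.83108 <1
  x=-3.111: |R|=0.10119 <1
  x=-2.724: |R|=0.02796 <1
  x=-4.895: |R|=1.58181 >1
  x=-4.753: |R|=1.41066 >1
  x=-4.631: |R|=1.27098 >1
Interval (-4.3750, 0).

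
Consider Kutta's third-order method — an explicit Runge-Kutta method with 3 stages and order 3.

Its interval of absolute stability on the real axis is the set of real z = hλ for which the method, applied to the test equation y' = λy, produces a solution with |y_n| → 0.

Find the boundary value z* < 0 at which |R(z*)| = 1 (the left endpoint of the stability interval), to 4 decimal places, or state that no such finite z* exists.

Set f=λy, z=hλ:
  order 3, 3-stage ⇒ R(z)=1+z+z^2/2+z^3/6
  (e.g. R(-0.42)=0.65585, |R|=0.65585)

Solve |R(x)|<1 on ℝ⁻.
x=-0.42: |R|=0.6559
|R(-2.61)|=1.1672 |R(-2.47)|=0.9311 |R(-1.92)|=0.2564
Bisect:
  x_lo=-2.9399 |R|=1.8534  x_hi=-0.2257 |R|=0.7979
  mid=-1.58280 |R|=0.00894 →hi
  mid=-2.26137 |R|=0.63184 →hi
  mid=-2.60066 |R|=1.15050 →lo
  mid=-2.43101 |R|=0.87058 →hi
  mid=-2.51583 |R|=1.00509 →lo
  mid=-2.47342 |R|=0.93651 →hi
  mid=-2.49463 |R|=0.97046 →hi
  mid=-2.50523 |R|=0.98769 →hi
  mid=-2.51053 |R|=0.99637 →hi
  ...
  [-2.51285,-2.51269] ⇒ x*=-2.5127
Stable set (-2.5127, 0).

z* = -2.5127.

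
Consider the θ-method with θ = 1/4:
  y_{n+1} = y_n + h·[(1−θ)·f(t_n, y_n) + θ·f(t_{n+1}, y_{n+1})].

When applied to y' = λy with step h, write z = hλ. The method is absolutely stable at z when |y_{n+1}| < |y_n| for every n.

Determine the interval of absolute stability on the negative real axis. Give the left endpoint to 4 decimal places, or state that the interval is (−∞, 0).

(-4.0000, 0).

Set f=λy, z=hλ:
  y_{n+1} = y_n + z·[3/4·y_n + 1/4·y_{n+1}] ⇒ (1 − 1/4z)y_{n+1} = (1 + 3/4z)y_n
  Hence R(z) = (1 + 3/4z)/(1 − 1/4z).

Need |R(x)|<1, x<0.
x=-0.44: |R|=0.6036
R=−1: 1+3/4x = −1+1/4x ⇒ -1/2x=2 ⇒ x=2/(-1/2)=-4.0000
Confirm numerically:
  x=-2.881: |R|=0.67476 <1
  x=-2.776: |R|=0.63872 <1
  x=-2.590: |R|=0.57208 <1
  x=-2.435: |R|=0.51360 <1
  x=-4.461: |R|=1.10897 >1
  x=-4.344: |R|=1.08245 >1
So |R|<1 on (-4.0000, 0).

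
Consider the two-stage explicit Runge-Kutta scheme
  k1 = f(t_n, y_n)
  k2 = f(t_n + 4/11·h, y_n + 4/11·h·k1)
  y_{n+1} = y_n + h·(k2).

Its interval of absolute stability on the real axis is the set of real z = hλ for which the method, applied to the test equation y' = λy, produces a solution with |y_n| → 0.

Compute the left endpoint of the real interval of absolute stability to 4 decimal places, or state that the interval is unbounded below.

Set f=λy, z=hλ:
  k1=λy_n ⇒ h·k1=z·y_n;  k2=λ(1+4/11z)y_n ⇒ h·k2=z(1+4/11z)y_n
  y_{n+1}/y_n = 1 + z(1+4/11z) = 1 + z + 4/11z²
  ⇒ R(z) = 1 + z + 4/11z².

Need |R(x)|<1, x<0.
x=-1.24: |R|=0.3191
R=1: x+4/11x²=0 ⇒ x=−11/4=-2.7500; min R=1−1/(4·4/11)=0.3125>−1
Confirm numerically:
  x=-2.014: |R|=0.46098 <1
  x=-1.641: |R|=0.33823 <1
  x=-1.587: |R|=0.32884 <1
  x=-1.372: |R|=0.31250 <1
  x=-3.000: |R|=1.27273 >1
  x=-2.829: |R|=1.08127 >1
  x=-2.815: |R|=1.06654 >1
Interval (-2.7500, 0).

z* = -2.7500.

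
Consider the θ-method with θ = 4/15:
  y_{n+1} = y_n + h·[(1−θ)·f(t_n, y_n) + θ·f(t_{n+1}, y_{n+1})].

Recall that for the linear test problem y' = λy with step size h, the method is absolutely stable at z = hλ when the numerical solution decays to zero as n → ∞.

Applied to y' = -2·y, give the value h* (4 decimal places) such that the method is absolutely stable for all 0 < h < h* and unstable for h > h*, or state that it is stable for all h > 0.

(-4.2857,0); λ=-2 ⇒ h* = (30/7)/2 = 2.1429.

Set f=λy, z=hλ:
  y_{n+1} = y_n + z·[11/15·y_n + 4/15·y_{n+1}] ⇒ (1 − 4/15z)y_{n+1} = (1 + 11/15z)y_n
  Hence R(z) = (1 + 11/15z)/(1 − 4/15z).

Need |R(x)|<1, x<0.
x=-0.33: |R|=0.6967
R=−1: 1+11/15x = −1+4/15x ⇒ -7/15x=2 ⇒ x=2/(-7/15)=-4.2857
Confirm numerically:
  x=-3.996: |R|=0.93455 <1
  x=-3.825: |R|=0.89356 <1
  x=-3.763: |R|=0.87824 <1
  x=-2.442: |R|=0.47892 <1
  x=-4.881: |R|=1.12070 >1
  x=-4.652: |R|=1.07629 >1
  x=-4.454: |R|=1.03590 >1
Interval (-4.2857, 0).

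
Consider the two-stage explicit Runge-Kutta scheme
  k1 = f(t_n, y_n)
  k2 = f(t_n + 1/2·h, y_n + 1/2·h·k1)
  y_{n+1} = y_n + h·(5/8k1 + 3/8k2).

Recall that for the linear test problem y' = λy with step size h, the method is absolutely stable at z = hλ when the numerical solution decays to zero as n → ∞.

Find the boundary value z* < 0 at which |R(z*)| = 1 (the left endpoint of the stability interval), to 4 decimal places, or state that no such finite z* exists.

On y'=λy, z=hλ:
  k1=λy_n ⇒ h·k1=z·y_n;  k2=λ(1+1/2z)y_n ⇒ h·k2=z(1+1/2z)y_n
  y_{n+1}/y_n = 1 + 5/8z + 3/8z(1+1/2z) = 1 + z + 3/16z²
  so R(z) = 1 + z + 3/16z².

Need |R(x)|<1, x<0.
x=-0.82: |R|=0.3061
R=1: x+3/16x²=0 ⇒ x=−16/3=-5.3333; min R=1−1/(4·3/16)=-0.3333>−1
Confirm numerically:
  x=-4.624: |R|=0.38501 <1
  x=-4.091: |R|=0.04705 <1
  x=-2.621: |R|=0.33294 <1
  x=-2.351: |R|=0.31465 <1
  x=-5.611: |R|=1.29212 >1
  x=-5.585: |R|=1.26354 >1
Interval (-5.3333, 0).

left endpoint -5.3333.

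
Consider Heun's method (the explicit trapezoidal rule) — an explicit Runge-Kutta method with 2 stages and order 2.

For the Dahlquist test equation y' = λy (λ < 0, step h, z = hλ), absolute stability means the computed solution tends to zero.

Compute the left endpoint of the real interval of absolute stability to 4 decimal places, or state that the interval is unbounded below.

On y'=λy, z=hλ:
  order 2, 2-stage ⇒ R(z)=1+z+z^2/2
  (e.g. R(-0.77)=0.52645, |R|=0.52645)

Need |R(x)|<1, x<0.
x=-0.77: |R|=0.5264
|R(-1.79)|=0.8121 |R(-1.2)|=0.5200 |R(-0.6)|=0.5800
Bisect:
  x_lo=-2.7661 |R|=2.0596  x_hi=-0.0662 |R|=0.9360
  mid=-1.41613 |R|=0.58658 →hi
  mid=-2.09112 |R|=1.09527 →lo
  mid=-1.75363 |R|=0.78398 →hi
  mid=-1.92237 |R|=0.92539 →hi
  mid=-2.00675 |R|=1.00677 →lo
  mid=-1.96456 |R|=0.96519 →hi
  mid=-1.98565 |R|=0.98575 →hi
  mid=-1.99620 |R|=0.99621 →hi
  mid=-2.00147 |R|=1.00147 →lo
  mid=-1.99884 |R|=0.99884 →hi
  ...
  [-2.00015,-1.99999] ⇒ x*=-2.0000
Stable set (-2.0000, 0).

left endpoint -2.0000.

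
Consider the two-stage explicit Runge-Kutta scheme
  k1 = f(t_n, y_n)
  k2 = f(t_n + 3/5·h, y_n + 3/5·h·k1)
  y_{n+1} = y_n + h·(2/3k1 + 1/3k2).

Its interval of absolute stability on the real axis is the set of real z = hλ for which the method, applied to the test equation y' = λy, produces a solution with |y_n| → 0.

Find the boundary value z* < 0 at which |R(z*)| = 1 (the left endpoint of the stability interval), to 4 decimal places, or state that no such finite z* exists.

left endpoint -5.0000.

Set f=λy, z=hλ:
  k1=λy_n ⇒ h·k1=z·y_n;  k2=λ(1+3/5z)y_n ⇒ h·k2=z(1+3/5z)y_n
  y_{n+1}/y_n = 1 + 2/3z + 1/3z(1+3/5z) = 1 + z + 1/5z²
  R(z) = 1 + z + 1/5z².

Solve |R(x)|<1 on ℝ⁻.
x=-0.99: |R|=0.2060
R=1: x+1/5x²=0 ⇒ x=−5=-5.0000; min R=1−1/(4·1/5)=-0.2500>−1
Confirm numerically:
  x=-3.221: |R|=0.14603 <1
  x=-3.191: |R|=0.15450 <1
  x=-2.883: |R|=0.22066 <1
  x=-2.520: |R|=0.24992 <1
  x=-5.350: |R|=1.37450 >1
  x=-5.272: |R|=1.28680 >1
Stable set (-5.0000, 0).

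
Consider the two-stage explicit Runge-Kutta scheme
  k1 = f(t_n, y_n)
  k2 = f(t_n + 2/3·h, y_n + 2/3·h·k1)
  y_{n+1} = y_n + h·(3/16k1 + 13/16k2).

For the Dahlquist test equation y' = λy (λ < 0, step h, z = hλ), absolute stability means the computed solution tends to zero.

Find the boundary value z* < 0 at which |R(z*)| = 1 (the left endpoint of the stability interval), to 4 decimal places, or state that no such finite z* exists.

left endpoint -1.8462.

Set f=λy, z=hλ:
  k1=λy_n ⇒ h·k1=z·y_n;  k2=λ(1+2/3z)y_n ⇒ h·k2=z(1+2/3z)y_n
  y_{n+1}/y_n = 1 + 3/16z + 13/16z(1+2/3z) = 1 + z + 13/24z²
  Hence R(z) = 1 + z + 13/24z².

Need |R(x)|<1, x<0.
x=-1.47: |R|=0.7005
R=1: x+13/24x²=0 ⇒ x=−24/13=-1.8462; min R=1−1/(4·13/24)=0.5385>−1
Confirm numerically:
  x=-1.623: |R|=0.80382 <1
  x=-1.559: |R|=0.75751 <1
  x=-0.970: |R|=0.53965 <1
  x=-0.842: |R|=0.54202 <1
  x=-2.335: |R|=1.61829 >1
  x=-2.131: |R|=1.32880 >1
  x=-1.991: |R|=1.15621 >1
So |R|<1 on (-1.8462, 0).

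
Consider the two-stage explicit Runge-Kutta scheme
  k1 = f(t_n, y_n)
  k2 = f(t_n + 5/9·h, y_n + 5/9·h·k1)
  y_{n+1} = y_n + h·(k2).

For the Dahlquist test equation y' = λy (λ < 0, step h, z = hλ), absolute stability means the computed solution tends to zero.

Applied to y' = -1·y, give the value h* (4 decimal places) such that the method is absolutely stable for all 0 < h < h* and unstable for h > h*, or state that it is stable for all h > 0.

(-1.8000,0); λ=-1 ⇒ h* = (9/5)/1 = 1.8000.

Test eqn y'=λy, z=hλ:
  k1=λy_n ⇒ h·k1=z·y_n;  k2=λ(1+5/9z)y_n ⇒ h·k2=z(1+5/9z)y_n
  y_{n+1}/y_n = 1 + z(1+5/9z) = 1 + z + 5/9z²
  Hence R(z) = 1 + z + 5/9z².

Solve |R(x)|<1 on ℝ⁻.
x=-1.25: |R|=0.6181
R=1: x+5/9x²=0 ⇒ x=−9/5=-1.8000; min R=1−1/(4·5/9)=0.5500>−1
Confirm numerically:
  x=-1.319: |R|=0.64753 <1
  x=-1.268: |R|=0.62524 <1
  x=-0.989: |R|=0.55440 <1
  x=-2.288: |R|=1.62030 >1
  x=-2.139: |R|=1.40284 >1
  x=-2.112: |R|=1.36608 >1
Stable set (-1.8000, 0).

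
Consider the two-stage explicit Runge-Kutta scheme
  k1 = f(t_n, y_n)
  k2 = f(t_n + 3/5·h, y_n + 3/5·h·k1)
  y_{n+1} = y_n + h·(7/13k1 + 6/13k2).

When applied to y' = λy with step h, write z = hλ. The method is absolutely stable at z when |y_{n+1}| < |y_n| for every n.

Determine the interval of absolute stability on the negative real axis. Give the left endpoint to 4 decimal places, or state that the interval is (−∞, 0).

With y'=λy (z=hλ):
  k1=λy_n ⇒ h·k1=z·y_n;  k2=λ(1+3/5z)y_n ⇒ h·k2=z(1+3/5z)y_n
  y_{n+1}/y_n = 1 + 7/13z + 6/13z(1+3/5z) = 1 + z + 18/65z²
  R(z) = 1 + z + 18/65z².

Solve |R(x)|<1 on ℝ⁻.
x=-1.24: |R|=0.1858
R=1: x+18/65x²=0 ⇒ x=−65/18=-3.6111; min R=1−1/(4·18/65)=0.0972>−1
Confirm numerically:
  x=-3.136: |R|=0.58740 <1
  x=-2.861: |R|=0.40570 <1
  x=-2.120: |R|=0.12460 <1
  x=-1.661: |R|=0.10301 <1
  x=-4.072: |R|=1.51971 >1
  x=-3.926: |R|=1.34235 >1
So |R|<1 on (-3.6111, 0).

z∈(-3.6111,0).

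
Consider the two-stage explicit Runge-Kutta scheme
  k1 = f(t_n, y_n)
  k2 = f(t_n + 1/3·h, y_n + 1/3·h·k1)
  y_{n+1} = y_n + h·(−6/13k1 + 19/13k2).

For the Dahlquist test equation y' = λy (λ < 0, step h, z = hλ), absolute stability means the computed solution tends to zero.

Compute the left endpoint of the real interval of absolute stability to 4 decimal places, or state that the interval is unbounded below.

z* = -2.0526.

With y'=λy (z=hλ):
  k1=λy_n ⇒ h·k1=z·y_n;  k2=λ(1+1/3z)y_n ⇒ h·k2=z(1+1/3z)y_n
  y_{n+1}/y_n = 1 − 6/13z + 19/13z(1+1/3z) = 1 + z + 19/39z²
  Hence R(z) = 1 + z + 19/39z².

Boundary: |R(x)|=1, x<0.
x=-0.76: |R|=0.5214
R=1: x+19/39x²=0 ⇒ x=−39/19=-2.0526; min R=1−1/(4·19/39)=0.4868>−1
Confirm numerically:
  x=-1.247: |R|=0.51057 <1
  x=-0.970: |R|=0.48839 <1
  x=-0.854: |R|=0.50131 <1
  x=-2.608: |R|=1.70563 >1
  x=-2.531: |R|=1.58985 >1
  x=-2.128: |R|=1.07814 >1
Interval (-2.0526, 0).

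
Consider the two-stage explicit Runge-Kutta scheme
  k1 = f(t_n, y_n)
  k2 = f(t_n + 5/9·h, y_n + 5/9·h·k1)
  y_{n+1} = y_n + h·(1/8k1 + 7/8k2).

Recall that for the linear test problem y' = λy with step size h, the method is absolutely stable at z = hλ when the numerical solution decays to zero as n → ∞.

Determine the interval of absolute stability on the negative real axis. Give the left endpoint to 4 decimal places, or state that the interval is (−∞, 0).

Set f=λy, z=hλ:
  k1=λy_n ⇒ h·k1=z·y_n;  k2=λ(1+5/9z)y_n ⇒ h·k2=z(1+5/9z)y_n
  y_{n+1}/y_n = 1 + 1/8z + 7/8z(1+5/9z) = 1 + z + 35/72z²
  Hence R(z) = 1 + z + 35/72z².

Solve |R(x)|<1 on ℝ⁻.
x=-1.19: |R|=0.4984
R=1: x+35/72x²=0 ⇒ x=−72/35=-2.0571; min R=1−1/(4·35/72)=0.4857>−1
Confirm numerically:
  x=-1.951: |R|=0.89933 <1
  x=-1.807: |R|=0.78027 <1
  x=-1.056: |R|=0.48608 <1
  x=-2.598: |R|=1.68306 >1
  x=-2.413: |R|=1.41742 >1
So |R|<1 on (-2.0571, 0).

z∈(-2.0571,0).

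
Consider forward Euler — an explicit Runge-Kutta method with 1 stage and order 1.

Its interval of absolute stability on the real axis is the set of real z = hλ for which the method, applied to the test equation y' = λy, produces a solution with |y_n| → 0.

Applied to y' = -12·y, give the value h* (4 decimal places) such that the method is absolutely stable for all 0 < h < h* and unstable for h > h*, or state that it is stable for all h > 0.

Test eqn y'=λy, z=hλ:
  order 1, 1-stage ⇒ R(z)=1+z
  (e.g. R(-0.56)=0.44000, |R|=0.44000)

Need |R(x)|<1, x<0.
x=-0.56: |R|=0.4400
|R(-1.44)|=0.4400 |R(-1.32)|=0.3200 |R(-0.55)|=0.4500
Bisect:
  x_lo=-2.3219 |R|=1.3219  x_hi=-0.1604 |R|=0.8396
  mid=-1.24116 |R|=0.24116 →hi
  mid=-1.78152 |R|=0.78152 →hi
  mid=-2.05170 |R|=1.05170 →lo
  mid=-1.91661 |R|=0.91661 →hi
  mid=-1.98416 |R|=0.98416 →hi
  mid=-2.01793 |R|=1.01793 →lo
  mid=-2.00104 |R|=1.00104 →lo
  mid=-1.99260 |R|=0.99260 →hi
  ...
  [-2.00012,-1.99999] ⇒ x*=-2.0000
Stable set (-2.0000, 0).

(-2.0000,0); λ=-12 ⇒ h* = 0.1667.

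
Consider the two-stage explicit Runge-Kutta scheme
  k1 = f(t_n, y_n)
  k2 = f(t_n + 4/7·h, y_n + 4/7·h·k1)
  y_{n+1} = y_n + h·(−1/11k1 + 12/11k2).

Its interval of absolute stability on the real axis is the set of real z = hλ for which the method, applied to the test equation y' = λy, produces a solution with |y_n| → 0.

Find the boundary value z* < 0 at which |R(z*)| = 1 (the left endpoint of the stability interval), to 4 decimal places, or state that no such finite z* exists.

z* = -1.6042.

Test eqn y'=λy, z=hλ:
  k1=λy_n ⇒ h·k1=z·y_n;  k2=λ(1+4/7z)y_n ⇒ h·k2=z(1+4/7z)y_n
  y_{n+1}/y_n = 1 − 1/11z + 12/11z(1+4/7z) = 1 + z + 48/77z²
  so R(z) = 1 + z + 48/77z².

Boundary: |R(x)|=1, x<0.
x=-0.48: |R|=0.6636
R=1: x+48/77x²=0 ⇒ x=−77/48=-1.6042; min R=1−1/(4·48/77)=0.5990>−1
Confirm numerically:
  x=-1.347: |R|=0.78406 <1
  x=-0.945: |R|=0.61169 <1
  x=-0.653: |R|=0.61281 <1
  x=-2.113: |R|=1.67023 >1
  x=-2.083: |R|=1.62176 >1
  x=-1.644: |R|=1.04082 >1
Stable set (-1.6042, 0).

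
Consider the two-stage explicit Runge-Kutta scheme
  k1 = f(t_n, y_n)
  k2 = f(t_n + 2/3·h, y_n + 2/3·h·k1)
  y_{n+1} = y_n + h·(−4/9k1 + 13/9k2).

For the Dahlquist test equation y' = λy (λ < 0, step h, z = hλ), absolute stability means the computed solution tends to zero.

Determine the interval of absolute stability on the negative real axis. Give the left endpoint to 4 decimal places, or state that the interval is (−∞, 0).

Test eqn y'=λy, z=hλ:
  k1=λy_n ⇒ h·k1=z·y_n;  k2=λ(1+2/3z)y_n ⇒ h·k2=z(1+2/3z)y_n
  y_{n+1}/y_n = 1 − 4/9z + 13/9z(1+2/3z) = 1 + z + 26/27z²
  so R(z) = 1 + z + 26/27z².

Boundary: |R(x)|=1, x<0.
x=-1.13: |R|=1.0996
R=1: x+26/27x²=0 ⇒ x=−27/26=-1.0385; min R=1−1/(4·26/27)=0.7404>−1
Confirm numerically:
  x=-0.754: |R|=0.79346 <1
  x=-0.463: |R|=0.74343 <1
  x=-0.431: |R|=0.74788 <1
  x=-1.387: |R|=1.46552 >1
  x=-1.151: |R|=1.12473 >1
  x=-1.068: |R|=1.03038 >1
Stable set (-1.0385, 0).

(-1.0385, 0).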